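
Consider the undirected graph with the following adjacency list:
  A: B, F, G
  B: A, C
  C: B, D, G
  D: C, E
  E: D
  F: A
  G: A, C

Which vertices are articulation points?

A, C, D

Removing A increases the component count from 1 to 2, so A is a cut vertex.
Removing C increases the component count from 1 to 2, so C is a cut vertex.
Removing D increases the component count from 1 to 2, so D is a cut vertex.
By contrast removing E leaves 1 component; it is not a cut vertex. No other vertex is a cut vertex either.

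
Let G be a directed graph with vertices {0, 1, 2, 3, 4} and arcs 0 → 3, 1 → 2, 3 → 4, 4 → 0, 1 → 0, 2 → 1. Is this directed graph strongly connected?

No

There is no directed path from 0 to 2, so the graph is not strongly connected.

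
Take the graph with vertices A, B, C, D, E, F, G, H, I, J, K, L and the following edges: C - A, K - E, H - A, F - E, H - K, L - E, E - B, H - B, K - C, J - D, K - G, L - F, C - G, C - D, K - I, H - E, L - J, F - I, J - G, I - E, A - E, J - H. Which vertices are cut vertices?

none

Removing I, for instance, still leaves 1 component. No single vertex removal increases the component count — the graph has no articulation points.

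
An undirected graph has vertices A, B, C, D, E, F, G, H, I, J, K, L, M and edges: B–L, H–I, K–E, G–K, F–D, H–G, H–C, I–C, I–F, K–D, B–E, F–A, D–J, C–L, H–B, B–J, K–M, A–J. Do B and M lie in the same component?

Yes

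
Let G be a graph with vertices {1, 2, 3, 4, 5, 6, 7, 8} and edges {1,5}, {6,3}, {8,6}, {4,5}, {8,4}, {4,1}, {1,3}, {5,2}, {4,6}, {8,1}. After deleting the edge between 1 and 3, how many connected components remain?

2

1 and 3 are still connected via 1-8-6-3, so the component count stays at 2.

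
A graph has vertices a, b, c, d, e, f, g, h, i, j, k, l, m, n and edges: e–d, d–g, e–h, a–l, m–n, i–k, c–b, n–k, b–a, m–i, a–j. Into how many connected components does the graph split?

4

f is isolated — a component by itself.
Starting from i we can reach i, k, m, n. That is one component of size 4.
Starting from d we can reach d, e, g, h. That is one component of size 4.
Starting from a we can reach a, b, c, j, l. That is one component of size 5.
Total: 4 components.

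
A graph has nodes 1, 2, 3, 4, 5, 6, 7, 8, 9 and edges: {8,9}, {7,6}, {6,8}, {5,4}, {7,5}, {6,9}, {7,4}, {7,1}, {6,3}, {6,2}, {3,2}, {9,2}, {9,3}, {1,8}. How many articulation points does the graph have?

Removing 7 increases the component count from 1 to 2, so 7 is a cut vertex.
By contrast removing 2 leaves 1 component; it is not a cut vertex. No other vertex is a cut vertex either.

1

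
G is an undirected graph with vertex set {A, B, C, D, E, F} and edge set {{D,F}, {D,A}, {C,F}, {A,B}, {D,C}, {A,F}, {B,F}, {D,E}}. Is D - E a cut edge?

Yes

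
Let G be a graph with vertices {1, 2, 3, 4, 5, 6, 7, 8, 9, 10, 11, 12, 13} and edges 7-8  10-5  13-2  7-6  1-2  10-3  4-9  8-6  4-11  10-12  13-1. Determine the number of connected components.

4

Starting from 6 we can reach 6, 7, 8. That is one component of size 3.
Starting from 1 we can reach 1, 2, 13. That is one component of size 3.
Starting from 4 we can reach 4, 9, 11. That is one component of size 3.
Starting from 3 we can reach 3, 5, 10, 12. That is one component of size 4.
Total: 4 components.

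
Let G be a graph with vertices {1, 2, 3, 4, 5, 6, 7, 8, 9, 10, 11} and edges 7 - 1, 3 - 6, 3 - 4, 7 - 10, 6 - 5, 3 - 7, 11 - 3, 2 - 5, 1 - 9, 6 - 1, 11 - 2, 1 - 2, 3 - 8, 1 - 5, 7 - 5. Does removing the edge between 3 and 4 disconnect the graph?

Yes

Removing 3 - 4 leaves no path between 3 and 4: the component count goes from 1 to 2. So it is a bridge.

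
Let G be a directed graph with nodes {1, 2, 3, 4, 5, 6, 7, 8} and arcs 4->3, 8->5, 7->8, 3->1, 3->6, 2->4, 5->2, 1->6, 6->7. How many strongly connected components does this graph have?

{1, 2, 3, 4, 5, 6, 7, 8} are all mutually reachable — one SCC of size 8.
That gives 1 strongly connected component.

1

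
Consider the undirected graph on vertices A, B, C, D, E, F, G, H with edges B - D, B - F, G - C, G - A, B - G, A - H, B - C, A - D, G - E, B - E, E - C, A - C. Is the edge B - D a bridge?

After removing B - D, the path B-G-A-D still connects them, so the edge is not a bridge.

No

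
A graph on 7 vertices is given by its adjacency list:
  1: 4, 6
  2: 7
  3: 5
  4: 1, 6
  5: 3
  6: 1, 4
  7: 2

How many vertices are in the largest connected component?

3

Starting from 3 we can reach 3, 5. That is one component of size 2.
Starting from 2 we can reach 2, 7. That is one component of size 2.
Starting from 1 we can reach 1, 4, 6. That is one component of size 3.
The largest has 3 vertices.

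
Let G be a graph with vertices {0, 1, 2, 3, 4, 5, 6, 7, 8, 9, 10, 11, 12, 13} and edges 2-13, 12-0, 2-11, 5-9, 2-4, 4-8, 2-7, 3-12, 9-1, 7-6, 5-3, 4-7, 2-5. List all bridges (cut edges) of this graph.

The edges on the cycle 2-4-7-2 are not bridges since each lies on that cycle.
But removing 9-1 disconnects 9 from 1; removing 12-3 disconnects 12 from 3; removing 7-6 disconnects 7 from 6; removing 2-11 disconnects 2 from 11 — these are bridges.
In total 10 edges are bridges.

0-12, 1-9, 11-2, 12-3, 13-2, 2-5, 3-5, 4-8, 5-9, 6-7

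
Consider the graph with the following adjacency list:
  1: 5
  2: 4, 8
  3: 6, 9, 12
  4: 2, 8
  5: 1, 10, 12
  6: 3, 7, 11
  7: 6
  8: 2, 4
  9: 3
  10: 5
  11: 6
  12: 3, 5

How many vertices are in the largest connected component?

Starting from 2 we can reach 2, 4, 8. That is one component of size 3.
Starting from 1 we can reach 1, 3, 5, 6, 7, 9, 10, 11, 12. That is one component of size 9.
The largest has 9 vertices.

9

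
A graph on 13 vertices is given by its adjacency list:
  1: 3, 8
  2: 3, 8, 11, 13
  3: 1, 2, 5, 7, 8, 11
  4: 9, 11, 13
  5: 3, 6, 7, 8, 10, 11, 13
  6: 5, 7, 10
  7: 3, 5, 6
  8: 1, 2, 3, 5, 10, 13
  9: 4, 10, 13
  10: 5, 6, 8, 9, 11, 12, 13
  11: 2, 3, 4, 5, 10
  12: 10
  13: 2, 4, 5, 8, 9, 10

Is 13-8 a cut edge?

No

After removing 13-8, the path 13-10-8 still connects them, so the edge is not a bridge.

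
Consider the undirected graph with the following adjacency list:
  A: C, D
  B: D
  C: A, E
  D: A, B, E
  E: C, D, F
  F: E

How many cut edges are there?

The edges on the cycle C-E-D-A-C are not bridges since each lies on that cycle.
But removing D-B disconnects D from B; removing E-F disconnects E from F — these are bridges.
That makes 2 bridges.

2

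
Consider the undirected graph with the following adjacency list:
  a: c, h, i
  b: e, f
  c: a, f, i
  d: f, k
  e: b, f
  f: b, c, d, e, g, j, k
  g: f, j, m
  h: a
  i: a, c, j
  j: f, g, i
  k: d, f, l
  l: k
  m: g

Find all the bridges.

a-h, g-m, k-l

The edges on the cycle f-b-e-f are not bridges since each lies on that cycle.
But removing g-m disconnects g from m; removing a-h disconnects a from h; removing k-l disconnects k from l — these are bridges.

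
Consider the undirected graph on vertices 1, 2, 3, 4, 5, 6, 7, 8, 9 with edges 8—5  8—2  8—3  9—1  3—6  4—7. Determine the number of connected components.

3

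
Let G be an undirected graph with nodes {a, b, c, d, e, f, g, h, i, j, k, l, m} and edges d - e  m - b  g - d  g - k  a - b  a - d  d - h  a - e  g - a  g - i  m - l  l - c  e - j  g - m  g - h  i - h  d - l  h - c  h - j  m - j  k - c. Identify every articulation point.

none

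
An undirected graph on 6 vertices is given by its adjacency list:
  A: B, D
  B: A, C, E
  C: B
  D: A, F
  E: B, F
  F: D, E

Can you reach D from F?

From F we can reach A, B, C, D, E, F, which includes D.

Yes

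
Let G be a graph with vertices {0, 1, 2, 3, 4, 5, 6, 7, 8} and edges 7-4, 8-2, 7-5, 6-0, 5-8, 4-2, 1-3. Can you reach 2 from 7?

From 7 we can reach 2, 4, 5, 7, 8, which includes 2.

Yes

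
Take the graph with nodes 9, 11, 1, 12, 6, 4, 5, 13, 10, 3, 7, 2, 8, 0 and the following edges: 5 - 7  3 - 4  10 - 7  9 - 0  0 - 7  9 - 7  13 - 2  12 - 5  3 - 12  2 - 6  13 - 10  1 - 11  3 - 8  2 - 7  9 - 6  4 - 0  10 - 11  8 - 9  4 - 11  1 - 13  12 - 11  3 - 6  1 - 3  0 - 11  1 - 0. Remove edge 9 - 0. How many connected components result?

9 and 0 are still connected via 9-7-0, so the component count stays at 1.

1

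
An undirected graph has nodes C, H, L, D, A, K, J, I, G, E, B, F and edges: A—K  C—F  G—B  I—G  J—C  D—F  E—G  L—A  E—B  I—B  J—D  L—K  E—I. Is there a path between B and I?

Yes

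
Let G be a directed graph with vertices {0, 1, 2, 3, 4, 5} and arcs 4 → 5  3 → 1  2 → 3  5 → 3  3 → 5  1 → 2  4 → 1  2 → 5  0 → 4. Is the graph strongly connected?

There is no directed path from 4 to 0, so the graph is not strongly connected.

No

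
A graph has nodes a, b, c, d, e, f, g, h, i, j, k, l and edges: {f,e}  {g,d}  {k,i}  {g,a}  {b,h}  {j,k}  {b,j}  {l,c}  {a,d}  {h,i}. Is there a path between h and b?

From h we can reach b, h, i, j, k, which includes b.

Yes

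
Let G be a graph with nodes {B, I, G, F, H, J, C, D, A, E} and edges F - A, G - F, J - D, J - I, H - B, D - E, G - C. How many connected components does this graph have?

3

Starting from B we can reach B, H. That is one component of size 2.
Starting from D we can reach D, E, I, J. That is one component of size 4.
Starting from A we can reach A, C, F, G. That is one component of size 4.
Total: 3 components.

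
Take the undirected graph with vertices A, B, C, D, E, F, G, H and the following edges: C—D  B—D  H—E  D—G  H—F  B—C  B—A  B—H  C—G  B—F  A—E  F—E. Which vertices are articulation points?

Removing B increases the component count from 1 to 2, so B is a cut vertex.
By contrast removing C leaves 1 component; it is not a cut vertex. No other vertex is a cut vertex either.

B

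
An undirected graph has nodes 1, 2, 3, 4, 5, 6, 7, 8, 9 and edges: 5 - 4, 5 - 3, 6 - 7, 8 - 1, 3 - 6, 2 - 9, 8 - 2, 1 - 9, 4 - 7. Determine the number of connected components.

2

Starting from 1 we can reach 1, 2, 8, 9. That is one component of size 4.
Starting from 3 we can reach 3, 4, 5, 6, 7. That is one component of size 5.
Total: 2 components.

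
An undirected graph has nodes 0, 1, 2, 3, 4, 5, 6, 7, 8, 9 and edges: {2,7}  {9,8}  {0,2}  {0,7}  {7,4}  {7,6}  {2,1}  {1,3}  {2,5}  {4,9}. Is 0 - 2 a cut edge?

No

After removing 0 - 2, the path 0-7-2 still connects them, so the edge is not a bridge.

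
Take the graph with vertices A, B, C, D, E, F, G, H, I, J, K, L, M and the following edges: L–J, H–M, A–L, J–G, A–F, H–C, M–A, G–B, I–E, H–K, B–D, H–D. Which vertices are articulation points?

Removing A increases the component count from 2 to 3, so A is a cut vertex.
Removing H increases the component count from 2 to 4, so H is a cut vertex.
By contrast removing E leaves 2 components; it is not a cut vertex. No other vertex is a cut vertex either.

A, H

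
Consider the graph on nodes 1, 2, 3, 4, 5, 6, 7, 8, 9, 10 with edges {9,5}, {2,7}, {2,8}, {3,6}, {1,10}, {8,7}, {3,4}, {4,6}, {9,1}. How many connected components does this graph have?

3

Starting from 3 we can reach 3, 4, 6. That is one component of size 3.
Starting from 2 we can reach 2, 7, 8. That is one component of size 3.
Starting from 1 we can reach 1, 5, 9, 10. That is one component of size 4.
Total: 3 components.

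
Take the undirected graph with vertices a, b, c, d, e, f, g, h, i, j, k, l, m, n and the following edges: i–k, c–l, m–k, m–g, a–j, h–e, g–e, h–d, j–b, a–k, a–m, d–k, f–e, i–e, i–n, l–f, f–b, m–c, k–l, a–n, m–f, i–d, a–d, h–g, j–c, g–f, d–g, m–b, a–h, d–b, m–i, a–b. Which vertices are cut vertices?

Removing d, for instance, still leaves 1 component. No single vertex removal increases the component count — the graph has no articulation points.

none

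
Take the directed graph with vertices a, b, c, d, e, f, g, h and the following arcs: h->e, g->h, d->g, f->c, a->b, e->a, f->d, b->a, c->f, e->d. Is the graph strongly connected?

There is no directed path from e to c, so the graph is not strongly connected.

No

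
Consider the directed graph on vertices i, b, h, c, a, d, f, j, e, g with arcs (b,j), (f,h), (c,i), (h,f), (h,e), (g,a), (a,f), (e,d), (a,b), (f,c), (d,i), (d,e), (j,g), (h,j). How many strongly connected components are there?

{a, b, f, g, h, j} are all mutually reachable — one SCC of size 6.
{d, e} are all mutually reachable — one SCC of size 2.
{i} is an SCC by itself.
{c} is an SCC by itself.
That gives 4 strongly connected components.

4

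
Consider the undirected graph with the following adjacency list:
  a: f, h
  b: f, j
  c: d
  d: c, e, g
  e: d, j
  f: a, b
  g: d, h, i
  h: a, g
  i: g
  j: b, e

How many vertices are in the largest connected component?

Starting from a we can reach a, b, c, d, e, f, g, h, i, j. That is one component of size 10.
The largest has 10 vertices.

10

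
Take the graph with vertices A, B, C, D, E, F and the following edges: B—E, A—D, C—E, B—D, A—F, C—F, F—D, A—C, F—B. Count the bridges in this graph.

The edges on the cycle F-B-D-F are not bridges since each lies on that cycle.
Every edge lies on some cycle, so there are no bridges.

0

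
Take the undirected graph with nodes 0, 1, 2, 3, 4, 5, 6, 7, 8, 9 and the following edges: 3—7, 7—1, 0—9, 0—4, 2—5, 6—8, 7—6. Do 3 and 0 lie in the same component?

No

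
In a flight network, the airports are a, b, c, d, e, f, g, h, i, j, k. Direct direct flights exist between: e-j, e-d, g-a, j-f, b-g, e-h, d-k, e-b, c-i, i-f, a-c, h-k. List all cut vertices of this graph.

Removing e increases the component count from 1 to 2, so e is a cut vertex.
By contrast removing g leaves 1 component; it is not a cut vertex. No other vertex is a cut vertex either.

e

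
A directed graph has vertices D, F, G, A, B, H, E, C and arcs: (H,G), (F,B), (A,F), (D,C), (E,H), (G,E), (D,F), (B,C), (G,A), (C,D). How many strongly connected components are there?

{B, C, D, F} are all mutually reachable — one SCC of size 4.
{E, G, H} are all mutually reachable — one SCC of size 3.
{A} is an SCC by itself.
That gives 3 strongly connected components.

3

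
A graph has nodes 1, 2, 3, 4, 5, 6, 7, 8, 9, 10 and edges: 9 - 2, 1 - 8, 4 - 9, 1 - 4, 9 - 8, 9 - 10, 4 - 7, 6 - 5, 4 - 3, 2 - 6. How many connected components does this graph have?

Starting from 1 we can reach 1, 2, 3, 4, 5, 6, 7, 8, 9, 10. That is one component of size 10.
Total: 1 component.

1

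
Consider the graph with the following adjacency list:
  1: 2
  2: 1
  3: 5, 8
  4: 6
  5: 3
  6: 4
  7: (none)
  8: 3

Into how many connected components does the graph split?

4

7 is isolated — a component by itself.
Starting from 1 we can reach 1, 2. That is one component of size 2.
Starting from 4 we can reach 4, 6. That is one component of size 2.
Starting from 3 we can reach 3, 5, 8. That is one component of size 3.
Total: 4 components.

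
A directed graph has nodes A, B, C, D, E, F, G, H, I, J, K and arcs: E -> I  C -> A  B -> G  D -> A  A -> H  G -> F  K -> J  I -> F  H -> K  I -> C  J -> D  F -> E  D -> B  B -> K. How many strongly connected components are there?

{A, B, C, D, E, F, G, H, I, J, K} are all mutually reachable — one SCC of size 11.
That gives 1 strongly connected component.

1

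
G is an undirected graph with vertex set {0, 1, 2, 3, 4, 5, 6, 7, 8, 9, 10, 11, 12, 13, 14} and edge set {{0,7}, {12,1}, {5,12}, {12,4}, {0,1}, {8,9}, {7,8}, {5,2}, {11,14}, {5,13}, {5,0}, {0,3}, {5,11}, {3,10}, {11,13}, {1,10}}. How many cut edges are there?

The edges on the cycle 5-12-1-10-3-0-5 are not bridges since each lies on that cycle.
But removing 8—7 disconnects 8 from 7; removing 0—7 disconnects 0 from 7; removing 9—8 disconnects 9 from 8; removing 4—12 disconnects 4 from 12 — these are bridges.
In total 6 edges are bridges.

6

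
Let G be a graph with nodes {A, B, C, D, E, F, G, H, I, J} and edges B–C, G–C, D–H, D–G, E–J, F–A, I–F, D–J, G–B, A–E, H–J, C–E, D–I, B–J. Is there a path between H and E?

Yes

From H we can reach A, B, C, D, E, F, G, H, I, J, which includes E.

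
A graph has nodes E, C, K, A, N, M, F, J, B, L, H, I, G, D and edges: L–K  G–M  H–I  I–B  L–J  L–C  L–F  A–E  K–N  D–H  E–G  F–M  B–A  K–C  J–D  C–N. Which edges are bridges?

none

The edges on the cycle L-J-D-H-I-B-A-E-G-M-F-L are not bridges since each lies on that cycle.
Every edge lies on some cycle, so there are no bridges.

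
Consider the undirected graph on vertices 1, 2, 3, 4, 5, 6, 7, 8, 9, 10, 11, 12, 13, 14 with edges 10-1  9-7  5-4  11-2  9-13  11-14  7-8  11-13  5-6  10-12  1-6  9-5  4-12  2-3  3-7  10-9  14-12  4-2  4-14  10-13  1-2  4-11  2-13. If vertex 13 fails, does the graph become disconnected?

No

Deleting 13 leaves 1 component (was 1) (its neighbors 2, 9, 10, 11 remain connected to each other), so 13 is not a cut vertex.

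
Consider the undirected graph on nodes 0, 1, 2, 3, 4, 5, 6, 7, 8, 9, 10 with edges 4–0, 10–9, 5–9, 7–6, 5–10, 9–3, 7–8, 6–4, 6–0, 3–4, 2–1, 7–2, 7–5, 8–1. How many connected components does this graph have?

1

Starting from 0 we can reach 0, 1, 2, 3, 4, 5, 6, 7, 8, 9, 10. That is one component of size 11.
Total: 1 component.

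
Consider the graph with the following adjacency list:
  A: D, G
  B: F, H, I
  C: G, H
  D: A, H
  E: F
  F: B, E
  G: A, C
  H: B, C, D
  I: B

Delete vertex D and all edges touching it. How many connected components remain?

1

With D gone, the remaining components are: {A, B, C, E, F, G, H, I}.
That is 1 component.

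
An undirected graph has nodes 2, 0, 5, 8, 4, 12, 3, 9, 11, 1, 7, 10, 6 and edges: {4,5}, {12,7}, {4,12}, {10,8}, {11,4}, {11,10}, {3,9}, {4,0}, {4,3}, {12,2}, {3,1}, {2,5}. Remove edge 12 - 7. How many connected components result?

3

Before removal there are 2 components.
12 - 7 is a bridge — removing it separates 12's side from 7's side.
After removal: 3 components.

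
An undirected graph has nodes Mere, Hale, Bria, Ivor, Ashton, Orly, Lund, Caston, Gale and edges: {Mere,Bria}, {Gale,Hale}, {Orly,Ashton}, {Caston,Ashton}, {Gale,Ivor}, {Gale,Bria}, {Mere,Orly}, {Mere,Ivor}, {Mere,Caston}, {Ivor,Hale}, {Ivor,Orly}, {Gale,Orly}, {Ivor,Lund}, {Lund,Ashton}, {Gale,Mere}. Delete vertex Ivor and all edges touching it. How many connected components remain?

1

With Ivor gone, the remaining components are: {Bria, Gale, Hale, Lund, Mere, Orly, Ashton, Caston}.
That is 1 component.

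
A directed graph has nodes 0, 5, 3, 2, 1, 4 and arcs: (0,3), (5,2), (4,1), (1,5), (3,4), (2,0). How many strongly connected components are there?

1

{0, 1, 2, 3, 4, 5} are all mutually reachable — one SCC of size 6.
That gives 1 strongly connected component.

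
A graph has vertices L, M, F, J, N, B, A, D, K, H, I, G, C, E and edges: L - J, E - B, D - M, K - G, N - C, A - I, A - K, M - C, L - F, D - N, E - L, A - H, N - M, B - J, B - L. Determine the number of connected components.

3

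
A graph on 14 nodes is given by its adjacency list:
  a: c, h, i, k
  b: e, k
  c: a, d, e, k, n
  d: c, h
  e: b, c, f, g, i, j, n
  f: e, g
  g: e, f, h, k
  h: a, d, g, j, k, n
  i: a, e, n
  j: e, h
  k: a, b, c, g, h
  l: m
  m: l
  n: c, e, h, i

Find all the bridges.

The edges on the cycle c-e-b-k-g-h-a-c are not bridges since each lies on that cycle.
But removing l-m disconnects l from m — this is a bridge.

l-m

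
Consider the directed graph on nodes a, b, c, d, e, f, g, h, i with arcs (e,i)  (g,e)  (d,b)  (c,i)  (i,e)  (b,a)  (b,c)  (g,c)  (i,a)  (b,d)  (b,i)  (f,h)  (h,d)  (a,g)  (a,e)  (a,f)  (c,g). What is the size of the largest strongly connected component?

{a, b, c, d, e, f, g, h, i} are all mutually reachable — one SCC of size 9.
The largest has 9 vertices.

9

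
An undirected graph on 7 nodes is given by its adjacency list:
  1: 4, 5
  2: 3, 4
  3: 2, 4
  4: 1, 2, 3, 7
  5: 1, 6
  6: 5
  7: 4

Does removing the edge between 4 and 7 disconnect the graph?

Yes

Removing 4-7 leaves no path between 4 and 7: the component count goes from 1 to 2. So it is a bridge.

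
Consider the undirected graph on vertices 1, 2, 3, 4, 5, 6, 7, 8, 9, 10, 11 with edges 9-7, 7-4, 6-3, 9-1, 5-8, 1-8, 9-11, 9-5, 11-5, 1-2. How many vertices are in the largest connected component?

8

10 is isolated — a component by itself.
Starting from 3 we can reach 3, 6. That is one component of size 2.
Starting from 1 we can reach 1, 2, 4, 5, 7, 8, 9, 11. That is one component of size 8.
The largest has 8 vertices.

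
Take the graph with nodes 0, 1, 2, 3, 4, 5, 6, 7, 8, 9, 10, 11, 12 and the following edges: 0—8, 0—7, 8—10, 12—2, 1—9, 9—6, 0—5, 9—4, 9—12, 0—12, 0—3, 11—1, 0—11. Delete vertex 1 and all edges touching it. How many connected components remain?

1

With 1 gone, the remaining components are: {0, 2, 3, 4, 5, 6, 7, 8, 9, 10, 11, 12}.
That is 1 component.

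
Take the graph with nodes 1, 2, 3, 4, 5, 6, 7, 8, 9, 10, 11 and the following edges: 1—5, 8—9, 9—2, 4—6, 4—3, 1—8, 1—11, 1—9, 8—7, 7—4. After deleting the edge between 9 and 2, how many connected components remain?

Before removal there are 2 components.
9—2 is a bridge — removing it separates 9's side from 2's side.
After removal: 3 components.

3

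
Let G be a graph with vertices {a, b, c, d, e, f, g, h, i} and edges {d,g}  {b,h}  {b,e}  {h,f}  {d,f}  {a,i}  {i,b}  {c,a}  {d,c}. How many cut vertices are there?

2

Removing b increases the component count from 1 to 2, so b is a cut vertex.
Removing d increases the component count from 1 to 2, so d is a cut vertex.
By contrast removing f leaves 1 component; it is not a cut vertex. No other vertex is a cut vertex either.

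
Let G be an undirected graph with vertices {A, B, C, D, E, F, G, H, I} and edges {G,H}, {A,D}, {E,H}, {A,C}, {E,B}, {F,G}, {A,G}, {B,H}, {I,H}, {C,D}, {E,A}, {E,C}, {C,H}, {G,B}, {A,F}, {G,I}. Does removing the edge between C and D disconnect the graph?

No

After removing C - D, the path C-A-D still connects them, so the edge is not a bridge.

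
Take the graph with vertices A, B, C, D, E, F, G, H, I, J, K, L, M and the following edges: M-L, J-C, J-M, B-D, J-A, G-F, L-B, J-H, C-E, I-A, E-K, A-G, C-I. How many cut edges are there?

9

The edges on the cycle J-C-I-A-J are not bridges since each lies on that cycle.
But removing M-L disconnects M from L; removing A-G disconnects A from G; removing J-M disconnects J from M; removing E-K disconnects E from K — these are bridges.
In total 9 edges are bridges.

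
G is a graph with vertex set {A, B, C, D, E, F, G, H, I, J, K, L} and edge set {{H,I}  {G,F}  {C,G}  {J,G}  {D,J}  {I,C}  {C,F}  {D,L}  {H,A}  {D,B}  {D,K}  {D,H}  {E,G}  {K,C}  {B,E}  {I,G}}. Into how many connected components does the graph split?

1

Starting from A we can reach A, B, C, D, E, F, G, H, I, J, K, L. That is one component of size 12.
Total: 1 component.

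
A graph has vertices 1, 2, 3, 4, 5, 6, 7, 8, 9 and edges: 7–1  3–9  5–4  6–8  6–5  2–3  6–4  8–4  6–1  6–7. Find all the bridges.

2-3, 3-9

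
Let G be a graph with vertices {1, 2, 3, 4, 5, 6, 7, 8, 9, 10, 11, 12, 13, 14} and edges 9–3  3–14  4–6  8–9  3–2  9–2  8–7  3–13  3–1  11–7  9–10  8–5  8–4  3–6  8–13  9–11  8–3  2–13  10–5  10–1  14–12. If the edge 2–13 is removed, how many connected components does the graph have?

2 and 13 are still connected via 2-3-13, so the component count stays at 1.

1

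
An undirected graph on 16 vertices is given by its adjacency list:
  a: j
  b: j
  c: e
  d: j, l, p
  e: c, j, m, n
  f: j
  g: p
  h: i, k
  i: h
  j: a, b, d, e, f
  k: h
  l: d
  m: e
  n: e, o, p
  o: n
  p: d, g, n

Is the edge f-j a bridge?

Removing f-j leaves no path between f and j: the component count goes from 2 to 3. So it is a bridge.

Yes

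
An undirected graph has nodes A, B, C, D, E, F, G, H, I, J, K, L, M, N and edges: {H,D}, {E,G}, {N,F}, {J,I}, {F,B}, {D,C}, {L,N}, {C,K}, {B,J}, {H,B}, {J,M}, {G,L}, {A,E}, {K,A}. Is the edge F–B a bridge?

After removing F–B, the path F-N-L-G-E-A-K-C-D-H-B still connects them, so the edge is not a bridge.

No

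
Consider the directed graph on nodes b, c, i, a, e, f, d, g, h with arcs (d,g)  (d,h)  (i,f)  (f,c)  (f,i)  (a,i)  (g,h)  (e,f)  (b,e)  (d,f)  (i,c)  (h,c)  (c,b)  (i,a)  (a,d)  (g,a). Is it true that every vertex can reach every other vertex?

From i we can reach every vertex (a, b, c, d, e, f, g, h, i), and every vertex can reach i (a, b, c, d, e, f, g, h, i). So the whole graph is one strongly connected component.

Yes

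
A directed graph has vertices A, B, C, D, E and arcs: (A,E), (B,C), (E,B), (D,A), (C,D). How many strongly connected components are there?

{A, B, C, D, E} are all mutually reachable — one SCC of size 5.
That gives 1 strongly connected component.

1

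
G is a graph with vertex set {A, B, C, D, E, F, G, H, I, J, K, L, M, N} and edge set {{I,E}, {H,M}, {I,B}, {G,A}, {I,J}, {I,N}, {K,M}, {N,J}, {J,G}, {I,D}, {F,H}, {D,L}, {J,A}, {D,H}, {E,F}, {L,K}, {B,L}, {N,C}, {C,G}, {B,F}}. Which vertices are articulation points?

I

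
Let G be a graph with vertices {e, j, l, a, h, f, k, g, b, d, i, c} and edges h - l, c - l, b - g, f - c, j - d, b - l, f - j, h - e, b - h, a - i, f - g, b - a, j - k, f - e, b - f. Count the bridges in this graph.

5

The edges on the cycle b-f-c-l-b are not bridges since each lies on that cycle.
But removing j - f disconnects j from f; removing j - k disconnects j from k; removing i - a disconnects i from a; removing a - b disconnects a from b — these are bridges.
In total 5 edges are bridges.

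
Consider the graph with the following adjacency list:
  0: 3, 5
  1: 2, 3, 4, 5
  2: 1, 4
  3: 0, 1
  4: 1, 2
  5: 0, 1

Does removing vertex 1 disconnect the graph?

Deleting 1 raises the number of components from 1 to 2, so 1 is a cut vertex.

Yes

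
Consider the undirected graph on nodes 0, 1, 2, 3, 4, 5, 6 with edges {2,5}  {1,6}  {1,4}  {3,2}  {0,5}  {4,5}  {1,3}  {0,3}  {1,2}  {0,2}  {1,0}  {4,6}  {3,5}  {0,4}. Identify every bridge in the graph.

The edges on the cycle 1-0-2-3-1 are not bridges since each lies on that cycle.
Every edge lies on some cycle, so there are no bridges.

none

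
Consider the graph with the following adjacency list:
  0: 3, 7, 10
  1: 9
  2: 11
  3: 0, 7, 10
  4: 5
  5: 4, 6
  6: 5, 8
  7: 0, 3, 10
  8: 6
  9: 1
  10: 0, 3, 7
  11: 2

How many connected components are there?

4

Starting from 1 we can reach 1, 9. That is one component of size 2.
Starting from 2 we can reach 2, 11. That is one component of size 2.
Starting from 4 we can reach 4, 5, 6, 8. That is one component of size 4.
Starting from 0 we can reach 0, 3, 7, 10. That is one component of size 4.
Total: 4 components.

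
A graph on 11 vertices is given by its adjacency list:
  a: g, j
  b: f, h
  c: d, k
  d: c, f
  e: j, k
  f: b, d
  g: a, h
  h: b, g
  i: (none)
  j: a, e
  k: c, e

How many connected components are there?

2

i is isolated — a component by itself.
Starting from a we can reach a, b, c, d, e, f, g, h, j, k. That is one component of size 10.
Total: 2 components.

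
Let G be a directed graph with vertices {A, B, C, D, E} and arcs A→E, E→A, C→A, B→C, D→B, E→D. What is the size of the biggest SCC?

5

{A, B, C, D, E} are all mutually reachable — one SCC of size 5.
The largest has 5 vertices.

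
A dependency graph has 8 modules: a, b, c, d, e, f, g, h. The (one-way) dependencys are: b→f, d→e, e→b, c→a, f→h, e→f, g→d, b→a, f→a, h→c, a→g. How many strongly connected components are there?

{a, b, c, d, e, f, g, h} are all mutually reachable — one SCC of size 8.
That gives 1 strongly connected component.

1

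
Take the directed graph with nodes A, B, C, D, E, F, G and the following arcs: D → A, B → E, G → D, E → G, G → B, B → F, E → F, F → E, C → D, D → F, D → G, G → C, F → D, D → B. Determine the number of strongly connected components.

{B, C, D, E, F, G} are all mutually reachable — one SCC of size 6.
{A} is an SCC by itself.
That gives 2 strongly connected components.

2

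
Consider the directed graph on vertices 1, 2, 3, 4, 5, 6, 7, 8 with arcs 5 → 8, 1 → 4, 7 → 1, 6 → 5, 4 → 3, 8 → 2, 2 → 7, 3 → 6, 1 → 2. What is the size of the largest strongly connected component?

{1, 2, 3, 4, 5, 6, 7, 8} are all mutually reachable — one SCC of size 8.
The largest has 8 vertices.

8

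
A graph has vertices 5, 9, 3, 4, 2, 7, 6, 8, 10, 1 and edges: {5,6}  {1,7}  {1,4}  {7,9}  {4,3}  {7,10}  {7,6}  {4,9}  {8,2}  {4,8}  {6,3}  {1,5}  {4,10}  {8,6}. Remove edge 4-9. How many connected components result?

1

4 and 9 are still connected via 4-1-7-9, so the component count stays at 1.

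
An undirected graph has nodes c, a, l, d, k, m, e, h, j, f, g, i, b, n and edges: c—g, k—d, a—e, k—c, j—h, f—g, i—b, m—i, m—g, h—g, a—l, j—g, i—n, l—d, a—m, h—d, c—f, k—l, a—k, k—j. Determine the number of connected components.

1

Starting from a we can reach a, b, c, d, e, f, g, h, i, j, k, l, m, n. That is one component of size 14.
Total: 1 component.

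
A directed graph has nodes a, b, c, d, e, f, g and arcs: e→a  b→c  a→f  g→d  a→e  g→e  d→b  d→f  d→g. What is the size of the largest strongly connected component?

{a, e} are all mutually reachable — one SCC of size 2.
{d, g} are all mutually reachable — one SCC of size 2.
{c} is an SCC by itself.
{b} is an SCC by itself.
{f} is an SCC by itself.
The largest has 2 vertices.

2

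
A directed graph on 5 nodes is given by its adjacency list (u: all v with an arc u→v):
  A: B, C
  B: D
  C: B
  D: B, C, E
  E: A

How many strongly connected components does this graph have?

{A, B, C, D, E} are all mutually reachable — one SCC of size 5.
That gives 1 strongly connected component.

1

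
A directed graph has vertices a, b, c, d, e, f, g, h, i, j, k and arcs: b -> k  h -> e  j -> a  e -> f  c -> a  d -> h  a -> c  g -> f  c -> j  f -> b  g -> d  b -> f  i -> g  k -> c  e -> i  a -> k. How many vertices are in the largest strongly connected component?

5

{d, e, g, h, i} are all mutually reachable — one SCC of size 5.
{a, c, j, k} are all mutually reachable — one SCC of size 4.
{b, f} are all mutually reachable — one SCC of size 2.
The largest has 5 vertices.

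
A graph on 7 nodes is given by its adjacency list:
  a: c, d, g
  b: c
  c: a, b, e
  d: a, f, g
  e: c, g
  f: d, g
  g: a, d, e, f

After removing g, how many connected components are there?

1

With g gone, the remaining components are: {a, b, c, d, e, f}.
That is 1 component.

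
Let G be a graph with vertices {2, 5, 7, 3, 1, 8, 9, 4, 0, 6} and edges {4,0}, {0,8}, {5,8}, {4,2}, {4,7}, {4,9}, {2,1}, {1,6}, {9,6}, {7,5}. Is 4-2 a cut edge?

No

After removing 4-2, the path 4-9-6-1-2 still connects them, so the edge is not a bridge.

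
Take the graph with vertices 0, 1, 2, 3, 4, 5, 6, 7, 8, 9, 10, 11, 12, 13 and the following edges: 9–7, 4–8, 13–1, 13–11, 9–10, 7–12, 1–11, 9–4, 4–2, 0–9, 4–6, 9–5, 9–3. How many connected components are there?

2

Starting from 1 we can reach 1, 11, 13. That is one component of size 3.
Starting from 0 we can reach 0, 2, 3, 4, 5, 6, 7, 8, 9, 10, 12. That is one component of size 11.
Total: 2 components.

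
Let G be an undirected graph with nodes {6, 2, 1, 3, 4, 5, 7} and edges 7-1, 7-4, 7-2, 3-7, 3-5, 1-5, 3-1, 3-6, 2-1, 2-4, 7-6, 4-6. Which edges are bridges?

none

The edges on the cycle 7-2-4-6-7 are not bridges since each lies on that cycle.
Every edge lies on some cycle, so there are no bridges.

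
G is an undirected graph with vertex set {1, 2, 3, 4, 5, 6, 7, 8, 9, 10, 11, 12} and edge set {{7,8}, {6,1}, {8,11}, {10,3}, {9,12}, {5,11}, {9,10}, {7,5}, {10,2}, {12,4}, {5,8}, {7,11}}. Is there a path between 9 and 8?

The component containing 9 is {2, 3, 4, 9, 10, 12}, and 8 is not in it.

No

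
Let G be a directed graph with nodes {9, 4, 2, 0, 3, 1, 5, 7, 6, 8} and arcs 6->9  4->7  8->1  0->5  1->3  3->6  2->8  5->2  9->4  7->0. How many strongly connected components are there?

1

{0, 1, 2, 3, 4, 5, 6, 7, 8, 9} are all mutually reachable — one SCC of size 10.
That gives 1 strongly connected component.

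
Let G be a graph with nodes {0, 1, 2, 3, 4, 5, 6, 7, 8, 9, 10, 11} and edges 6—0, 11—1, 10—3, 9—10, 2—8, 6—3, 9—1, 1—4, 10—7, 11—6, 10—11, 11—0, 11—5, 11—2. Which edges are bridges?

1-4, 10-7, 11-2, 11-5, 2-8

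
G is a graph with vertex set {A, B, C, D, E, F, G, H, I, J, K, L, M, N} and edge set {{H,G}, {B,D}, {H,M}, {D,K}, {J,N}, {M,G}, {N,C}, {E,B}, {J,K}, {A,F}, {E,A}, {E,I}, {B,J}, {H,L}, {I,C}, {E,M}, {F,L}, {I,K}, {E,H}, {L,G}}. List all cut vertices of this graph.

E

Removing E increases the component count from 1 to 2, so E is a cut vertex.
By contrast removing N leaves 1 component; it is not a cut vertex. No other vertex is a cut vertex either.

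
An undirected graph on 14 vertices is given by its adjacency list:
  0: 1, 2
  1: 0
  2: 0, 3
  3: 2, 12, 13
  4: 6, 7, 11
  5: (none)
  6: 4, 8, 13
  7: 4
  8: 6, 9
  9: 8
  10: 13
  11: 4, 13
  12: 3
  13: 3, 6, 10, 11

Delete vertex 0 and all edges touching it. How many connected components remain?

3

With 0 gone, the remaining components are: {1}; {5}; {2, 3, 4, 6, 7, 8, 9, 10, 11, 12, 13}.
That is 3 components.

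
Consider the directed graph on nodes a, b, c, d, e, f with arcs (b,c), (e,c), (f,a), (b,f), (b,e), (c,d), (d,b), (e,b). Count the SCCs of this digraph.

3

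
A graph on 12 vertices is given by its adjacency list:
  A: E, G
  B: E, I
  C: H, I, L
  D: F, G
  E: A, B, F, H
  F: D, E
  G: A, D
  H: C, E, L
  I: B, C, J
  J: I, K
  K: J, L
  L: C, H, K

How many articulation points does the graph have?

1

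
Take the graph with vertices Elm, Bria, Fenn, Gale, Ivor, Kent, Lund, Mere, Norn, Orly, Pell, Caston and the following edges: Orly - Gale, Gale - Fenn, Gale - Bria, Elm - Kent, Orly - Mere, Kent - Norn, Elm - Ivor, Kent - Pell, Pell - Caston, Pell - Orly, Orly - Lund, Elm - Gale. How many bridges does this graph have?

The edges on the cycle Elm-Kent-Pell-Orly-Gale-Elm are not bridges since each lies on that cycle.
But removing Bria - Gale disconnects Bria from Gale; removing Kent - Norn disconnects Kent from Norn; removing Gale - Fenn disconnects Gale from Fenn; removing Orly - Lund disconnects Orly from Lund — these are bridges.
In total 7 edges are bridges.

7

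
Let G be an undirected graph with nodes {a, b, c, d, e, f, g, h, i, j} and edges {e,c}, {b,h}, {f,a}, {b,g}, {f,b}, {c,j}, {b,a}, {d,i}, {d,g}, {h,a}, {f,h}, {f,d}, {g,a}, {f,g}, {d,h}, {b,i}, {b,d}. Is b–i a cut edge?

No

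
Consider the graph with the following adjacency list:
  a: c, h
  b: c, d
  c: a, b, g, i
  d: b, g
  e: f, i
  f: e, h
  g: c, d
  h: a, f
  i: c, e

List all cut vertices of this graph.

Removing c increases the component count from 1 to 2, so c is a cut vertex.
By contrast removing e leaves 1 component; it is not a cut vertex. No other vertex is a cut vertex either.

c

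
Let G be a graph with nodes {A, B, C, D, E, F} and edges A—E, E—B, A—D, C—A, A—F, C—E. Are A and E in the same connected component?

Yes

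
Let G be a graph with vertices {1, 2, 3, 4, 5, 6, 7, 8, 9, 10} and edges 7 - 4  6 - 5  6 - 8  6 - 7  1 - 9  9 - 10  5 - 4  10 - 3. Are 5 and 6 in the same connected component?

Yes

From 5 we can reach 4, 5, 6, 7, 8, which includes 6.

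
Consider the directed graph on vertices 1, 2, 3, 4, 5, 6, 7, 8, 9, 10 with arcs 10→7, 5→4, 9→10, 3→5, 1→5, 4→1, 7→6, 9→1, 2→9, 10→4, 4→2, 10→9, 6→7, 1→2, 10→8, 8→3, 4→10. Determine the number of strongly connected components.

2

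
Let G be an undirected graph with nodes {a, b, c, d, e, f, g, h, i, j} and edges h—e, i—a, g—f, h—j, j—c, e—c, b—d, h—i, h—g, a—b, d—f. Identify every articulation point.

h

Removing h increases the component count from 1 to 2, so h is a cut vertex.
By contrast removing g leaves 1 component; it is not a cut vertex. No other vertex is a cut vertex either.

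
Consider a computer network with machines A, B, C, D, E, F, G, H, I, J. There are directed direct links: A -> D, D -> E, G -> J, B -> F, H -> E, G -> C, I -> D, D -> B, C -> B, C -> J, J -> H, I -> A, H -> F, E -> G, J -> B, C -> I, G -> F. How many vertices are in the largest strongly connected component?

8

{A, C, D, E, G, H, I, J} are all mutually reachable — one SCC of size 8.
{F} is an SCC by itself.
{B} is an SCC by itself.
The largest has 8 vertices.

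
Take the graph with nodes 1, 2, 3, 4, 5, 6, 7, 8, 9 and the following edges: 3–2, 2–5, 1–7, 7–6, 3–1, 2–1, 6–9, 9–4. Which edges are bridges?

The edges on the cycle 3-2-1-3 are not bridges since each lies on that cycle.
But removing 7–6 disconnects 7 from 6; removing 9–4 disconnects 9 from 4; removing 1–7 disconnects 1 from 7; removing 6–9 disconnects 6 from 9 — these are bridges.
In total 5 edges are bridges.

1-7, 2-5, 4-9, 6-7, 6-9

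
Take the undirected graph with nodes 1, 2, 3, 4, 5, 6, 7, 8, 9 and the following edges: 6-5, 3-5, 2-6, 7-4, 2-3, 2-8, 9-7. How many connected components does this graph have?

1 is isolated — a component by itself.
Starting from 4 we can reach 4, 7, 9. That is one component of size 3.
Starting from 2 we can reach 2, 3, 5, 6, 8. That is one component of size 5.
Total: 3 components.

3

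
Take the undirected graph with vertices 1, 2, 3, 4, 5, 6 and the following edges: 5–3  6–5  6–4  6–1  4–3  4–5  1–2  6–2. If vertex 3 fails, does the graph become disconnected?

No

Deleting 3 leaves 1 component (was 1) (its neighbors 4, 5 remain connected to each other), so 3 is not a cut vertex.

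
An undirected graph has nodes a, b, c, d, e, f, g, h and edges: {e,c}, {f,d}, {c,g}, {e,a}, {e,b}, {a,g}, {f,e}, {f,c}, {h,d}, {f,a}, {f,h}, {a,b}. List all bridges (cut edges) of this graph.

The edges on the cycle f-h-d-f are not bridges since each lies on that cycle.
Every edge lies on some cycle, so there are no bridges.

none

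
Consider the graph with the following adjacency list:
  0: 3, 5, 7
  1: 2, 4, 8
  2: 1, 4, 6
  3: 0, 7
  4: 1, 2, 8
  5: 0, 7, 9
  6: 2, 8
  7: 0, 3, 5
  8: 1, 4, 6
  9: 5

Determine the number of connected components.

2

Starting from 1 we can reach 1, 2, 4, 6, 8. That is one component of size 5.
Starting from 0 we can reach 0, 3, 5, 7, 9. That is one component of size 5.
Total: 2 components.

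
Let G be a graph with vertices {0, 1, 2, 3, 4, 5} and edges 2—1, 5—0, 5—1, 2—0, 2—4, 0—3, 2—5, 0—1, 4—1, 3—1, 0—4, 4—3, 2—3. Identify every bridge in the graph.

none

The edges on the cycle 2-5-1-3-4-0-2 are not bridges since each lies on that cycle.
Every edge lies on some cycle, so there are no bridges.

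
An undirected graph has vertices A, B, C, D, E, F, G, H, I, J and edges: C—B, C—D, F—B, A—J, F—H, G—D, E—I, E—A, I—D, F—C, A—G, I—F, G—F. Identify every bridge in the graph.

A-J, F-H

The edges on the cycle E-A-G-D-I-E are not bridges since each lies on that cycle.
But removing J—A disconnects J from A; removing H—F disconnects H from F — these are bridges.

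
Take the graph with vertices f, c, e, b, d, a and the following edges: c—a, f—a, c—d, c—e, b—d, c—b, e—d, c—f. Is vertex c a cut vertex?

Yes

Deleting c raises the number of components from 1 to 2, so c is a cut vertex.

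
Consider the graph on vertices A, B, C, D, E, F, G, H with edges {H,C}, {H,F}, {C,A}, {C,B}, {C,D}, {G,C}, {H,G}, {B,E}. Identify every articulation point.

Removing B increases the component count from 1 to 2, so B is a cut vertex.
Removing C increases the component count from 1 to 4, so C is a cut vertex.
Removing H increases the component count from 1 to 2, so H is a cut vertex.
By contrast removing A leaves 1 component; it is not a cut vertex. No other vertex is a cut vertex either.

B, C, H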